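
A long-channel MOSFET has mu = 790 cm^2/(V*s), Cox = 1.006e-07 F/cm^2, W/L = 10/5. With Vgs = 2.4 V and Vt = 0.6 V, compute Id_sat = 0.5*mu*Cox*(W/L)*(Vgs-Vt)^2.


Step 1: Overdrive voltage Vov = Vgs - Vt = 2.4 - 0.6 = 1.8 V
Step 2: W/L = 10/5 = 2
Step 3: Id = 0.5 * 790 * 1.006e-07 * 2 * 1.8^2
Step 4: Id = 2.57e-04 A

2.57e-04


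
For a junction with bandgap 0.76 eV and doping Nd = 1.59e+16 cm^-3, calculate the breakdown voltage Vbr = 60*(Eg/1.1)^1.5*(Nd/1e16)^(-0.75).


Step 1: Eg/1.1 = 0.76/1.1 = 0.690909
Step 2: (Eg/1.1)^1.5 = 0.690909^1.5 = 0.574290
Step 3: (Nd/1e16)^(-0.75) = (1.59)^(-0.75) = 0.706240
Step 4: Vbr = 60 * 0.574290 * 0.706240 = 24.3 V

24.3


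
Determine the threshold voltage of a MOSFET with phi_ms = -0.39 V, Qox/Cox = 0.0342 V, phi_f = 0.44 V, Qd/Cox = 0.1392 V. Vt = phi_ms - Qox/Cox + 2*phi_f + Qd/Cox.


Step 1: Vt = phi_ms - Qox/Cox + 2*phi_f + Qd/Cox
Step 2: Vt = -0.39 - 0.0342 + 2*0.44 + 0.1392
Step 3: Vt = -0.39 - 0.0342 + 0.88 + 0.1392
Step 4: Vt = 0.595 V

0.595


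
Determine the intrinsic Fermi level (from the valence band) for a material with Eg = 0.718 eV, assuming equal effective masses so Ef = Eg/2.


Step 1: For an intrinsic semiconductor, the Fermi level sits at midgap.
Step 2: Ef = Eg / 2 = 0.718 / 2 = 0.359 eV

0.359


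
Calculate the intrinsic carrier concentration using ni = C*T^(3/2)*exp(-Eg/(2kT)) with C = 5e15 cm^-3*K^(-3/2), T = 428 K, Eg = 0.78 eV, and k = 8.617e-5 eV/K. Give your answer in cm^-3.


Step 1: Compute kT = 8.617e-5 * 428 = 0.03688076 eV
Step 2: Exponent = -Eg/(2kT) = -0.78/(2*0.03688076) = -10.57462
Step 3: T^(3/2) = 428^1.5 = 8854.53
Step 4: ni = 5e15 * 8854.53 * exp(-10.57462) = 1.13e+15 cm^-3

1.13e+15


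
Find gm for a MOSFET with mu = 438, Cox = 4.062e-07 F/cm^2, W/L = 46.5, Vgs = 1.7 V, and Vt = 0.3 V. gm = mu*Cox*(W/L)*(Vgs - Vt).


Step 1: Vov = Vgs - Vt = 1.7 - 0.3 = 1.4 V
Step 2: gm = mu * Cox * (W/L) * Vov
Step 3: gm = 438 * 4.062e-07 * 46.5 * 1.4 = 1.16e-02 S

1.16e-02


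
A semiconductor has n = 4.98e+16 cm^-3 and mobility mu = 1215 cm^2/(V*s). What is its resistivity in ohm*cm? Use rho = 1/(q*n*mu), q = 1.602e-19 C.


Step 1: sigma = q * n * mu = 1.602e-19 * 4.98e+16 * 1215 = 9.69322e+00 S/cm
Step 2: rho = 1 / sigma = 1 / 9.69322e+00 = 0.1032 ohm*cm

0.1032


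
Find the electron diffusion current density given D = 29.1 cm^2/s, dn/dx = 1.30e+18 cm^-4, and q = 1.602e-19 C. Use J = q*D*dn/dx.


Step 1: J = q * D * (dn/dx)
Step 2: J = 1.602e-19 * 29.1 * 1.30e+18
Step 3: J = 6.06e+00 A/cm^2

6.06e+00


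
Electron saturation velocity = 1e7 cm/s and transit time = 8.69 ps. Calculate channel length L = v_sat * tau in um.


Step 1: tau in seconds = 8.69 ps * 1e-12 = 8.6900e-12 s
Step 2: L = v_sat * tau = 1e7 * 8.6900e-12 = 8.6900e-05 cm
Step 3: L in um = 8.6900e-05 * 1e4 = 0.869 um

0.869


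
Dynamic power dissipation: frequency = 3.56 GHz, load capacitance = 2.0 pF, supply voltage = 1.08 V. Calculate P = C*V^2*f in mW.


Step 1: V^2 = 1.08^2 = 1.1664 V^2
Step 2: P = C*V^2*f = 2.0e-12 F * 1.1664 * 3.56e9 Hz
Step 3: P = 8.304768e-03 W
Step 4: P = 8.305 mW

8.305


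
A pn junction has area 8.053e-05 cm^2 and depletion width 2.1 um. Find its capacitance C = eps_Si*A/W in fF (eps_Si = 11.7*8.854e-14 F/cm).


Step 1: eps_Si = 11.7 * 8.854e-14 = 1.035918e-12 F/cm
Step 2: W in cm = 2.1 * 1e-4 = 2.10e-04 cm
Step 3: C = 1.035918e-12 * 8.053e-05 / 2.10e-04 = 3.972499e-13 F
Step 4: C = 397.25 fF

397.25


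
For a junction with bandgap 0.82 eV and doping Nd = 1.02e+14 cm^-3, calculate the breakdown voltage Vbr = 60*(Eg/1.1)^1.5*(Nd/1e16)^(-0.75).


Step 1: Eg/1.1 = 0.82/1.1 = 0.745455
Step 2: (Eg/1.1)^1.5 = 0.745455^1.5 = 0.643624
Step 3: (Nd/1e16)^(-0.75) = (0.0102)^(-0.75) = 31.156587
Step 4: Vbr = 60 * 0.643624 * 31.156587 = 1203.2 V

1203.2


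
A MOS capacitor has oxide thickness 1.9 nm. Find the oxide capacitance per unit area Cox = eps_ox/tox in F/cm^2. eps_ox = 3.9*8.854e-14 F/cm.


Step 1: eps_ox = 3.9 * 8.854e-14 = 3.45306e-13 F/cm
Step 2: tox in cm = 1.9 nm * 1e-7 = 1.9000e-07 cm
Step 3: Cox = 3.45306e-13 / 1.9000e-07 = 1.82e-06 F/cm^2

1.82e-06


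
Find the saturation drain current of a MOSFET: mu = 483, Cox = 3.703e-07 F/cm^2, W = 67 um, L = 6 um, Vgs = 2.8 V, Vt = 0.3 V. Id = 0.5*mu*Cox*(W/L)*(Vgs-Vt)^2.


Step 1: Overdrive voltage Vov = Vgs - Vt = 2.8 - 0.3 = 2.5 V
Step 2: W/L = 67/6 = 11.1667
Step 3: Id = 0.5 * 483 * 3.703e-07 * 11.1667 * 2.5^2
Step 4: Id = 6.24e-03 A

6.24e-03


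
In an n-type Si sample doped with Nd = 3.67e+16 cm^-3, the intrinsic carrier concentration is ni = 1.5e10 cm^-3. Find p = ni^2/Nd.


Step 1: Since Nd >> ni, n ≈ Nd = 3.67e+16 cm^-3
Step 2: p = ni^2 / n = (1.5e10)^2 / 3.67e+16
Step 3: p = 2.25e20 / 3.67e+16 = 6.13e+03 cm^-3

6.13e+03


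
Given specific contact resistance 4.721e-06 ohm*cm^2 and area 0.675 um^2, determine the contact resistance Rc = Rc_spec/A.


Step 1: Convert area to cm^2: 0.675 um^2 = 6.7500e-09 cm^2
Step 2: Rc = Rc_spec / A = 4.721e-06 / 6.7500e-09
Step 3: Rc = 6.99e+02 ohms

6.99e+02


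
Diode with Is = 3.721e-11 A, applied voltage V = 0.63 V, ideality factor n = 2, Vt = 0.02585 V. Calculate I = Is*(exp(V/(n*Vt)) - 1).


Step 1: V/(n*Vt) = 0.63/(2*0.02585) = 12.1857
Step 2: exp(12.1857) = 1.9597e+05
Step 3: I = 3.721e-11 * (1.9597e+05 - 1) = 7.29e-06 A

7.29e-06


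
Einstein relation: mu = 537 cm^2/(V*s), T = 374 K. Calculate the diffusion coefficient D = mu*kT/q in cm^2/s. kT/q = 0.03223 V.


Step 1: D = mu * (kT/q)
Step 2: D = 537 * 0.03223
Step 3: D = 17.31 cm^2/s

17.31


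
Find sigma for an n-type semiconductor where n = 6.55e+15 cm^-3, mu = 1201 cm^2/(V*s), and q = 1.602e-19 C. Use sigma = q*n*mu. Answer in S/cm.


Step 1: sigma = q * n * mu
Step 2: sigma = 1.602e-19 * 6.55e+15 * 1201
Step 3: sigma = 1.260e+00 S/cm

1.260e+00


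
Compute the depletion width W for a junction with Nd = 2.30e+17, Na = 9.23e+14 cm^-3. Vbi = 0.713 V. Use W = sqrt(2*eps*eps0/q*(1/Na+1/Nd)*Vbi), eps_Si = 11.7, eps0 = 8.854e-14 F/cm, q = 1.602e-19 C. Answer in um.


Step 1: 1/Na + 1/Nd = 1/9.23e+14 + 1/2.30e+17 = 1.08777e-15
Step 2: 2*eps*eps0/q = 2*11.7*8.854e-14/1.602e-19 = 1.293281e+07
Step 3: W^2 = 1.293281e+07 * 1.08777e-15 * 0.713 = 1.00304e-08
Step 4: W = sqrt(1.00304e-08) = 1.002e-04 cm = 1.002 um

1.002


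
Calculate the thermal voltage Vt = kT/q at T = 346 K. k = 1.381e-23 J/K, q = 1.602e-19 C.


Step 1: kT = 1.381e-23 * 346 = 4.77826e-21 J
Step 2: Vt = kT/q = 4.77826e-21 / 1.602e-19
Step 3: Vt = 0.02983 V

0.02983


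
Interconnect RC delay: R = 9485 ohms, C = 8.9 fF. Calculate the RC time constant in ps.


Step 1: tau = R * C
Step 2: tau = 9485 * 8.9 fF = 9485 * 8.9e-15 F
Step 3: tau = 8.44165e-11 s = 84.4165 ps

84.4165


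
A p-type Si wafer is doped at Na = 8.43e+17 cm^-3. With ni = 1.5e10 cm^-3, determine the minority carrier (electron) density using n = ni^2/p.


Step 1: Majority hole concentration p ≈ Na = 8.43e+17 cm^-3
Step 2: n = ni^2 / Na = (1.5e10)^2 / 8.43e+17
Step 3: n = 2.67e+02 cm^-3

2.67e+02


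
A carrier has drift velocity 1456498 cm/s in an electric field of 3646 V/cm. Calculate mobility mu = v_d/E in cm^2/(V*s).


Step 1: mu = v_d / E
Step 2: mu = 1456498 / 3646
Step 3: mu = 399.48 cm^2/(V*s)

399.48


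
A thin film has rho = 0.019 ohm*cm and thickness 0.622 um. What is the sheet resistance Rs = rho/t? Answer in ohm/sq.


Step 1: Convert thickness to cm: t = 0.622 um = 6.2200e-05 cm
Step 2: Rs = rho / t = 0.019 / 6.2200e-05
Step 3: Rs = 305.5 ohm/sq

305.5


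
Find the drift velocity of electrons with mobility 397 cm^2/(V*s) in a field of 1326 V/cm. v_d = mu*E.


Step 1: v_d = mu * E
Step 2: v_d = 397 * 1326 = 526422
Step 3: v_d = 5.26e+05 cm/s

5.26e+05


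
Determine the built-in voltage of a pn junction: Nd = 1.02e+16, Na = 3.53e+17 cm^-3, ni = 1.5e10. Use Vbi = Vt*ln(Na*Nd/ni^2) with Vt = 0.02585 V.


Step 1: Compute Na*Nd/ni^2 = 3.53e+17 * 1.02e+16 / (1.5e10)^2 = 1.6003e+13
Step 2: ln(1.6003e+13) = 30.4038
Step 3: Vbi = 0.02585 * 30.4038 = 0.786 V

0.786


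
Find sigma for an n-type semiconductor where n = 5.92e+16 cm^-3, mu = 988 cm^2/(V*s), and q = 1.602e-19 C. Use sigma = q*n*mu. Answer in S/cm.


Step 1: sigma = q * n * mu
Step 2: sigma = 1.602e-19 * 5.92e+16 * 988
Step 3: sigma = 9.370e+00 S/cm

9.370e+00


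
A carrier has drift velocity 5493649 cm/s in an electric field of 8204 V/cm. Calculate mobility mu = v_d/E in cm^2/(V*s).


Step 1: mu = v_d / E
Step 2: mu = 5493649 / 8204
Step 3: mu = 669.63 cm^2/(V*s)

669.63


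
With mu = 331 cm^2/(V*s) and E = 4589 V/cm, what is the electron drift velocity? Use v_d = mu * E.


Step 1: v_d = mu * E
Step 2: v_d = 331 * 4589 = 1518959
Step 3: v_d = 1.52e+06 cm/s

1.52e+06


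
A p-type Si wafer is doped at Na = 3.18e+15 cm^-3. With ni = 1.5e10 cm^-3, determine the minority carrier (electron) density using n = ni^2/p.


Step 1: Majority hole concentration p ≈ Na = 3.18e+15 cm^-3
Step 2: n = ni^2 / Na = (1.5e10)^2 / 3.18e+15
Step 3: n = 7.08e+04 cm^-3

7.08e+04


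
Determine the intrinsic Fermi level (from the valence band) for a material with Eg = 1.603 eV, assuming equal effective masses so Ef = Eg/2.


Step 1: For an intrinsic semiconductor, the Fermi level sits at midgap.
Step 2: Ef = Eg / 2 = 1.603 / 2 = 0.8015 eV

0.8015


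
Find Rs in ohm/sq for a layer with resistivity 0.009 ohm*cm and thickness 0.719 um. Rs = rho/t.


Step 1: Convert thickness to cm: t = 0.719 um = 7.1900e-05 cm
Step 2: Rs = rho / t = 0.009 / 7.1900e-05
Step 3: Rs = 125.2 ohm/sq

125.2


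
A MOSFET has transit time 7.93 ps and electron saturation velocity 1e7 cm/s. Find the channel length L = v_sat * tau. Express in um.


Step 1: tau in seconds = 7.93 ps * 1e-12 = 7.9300e-12 s
Step 2: L = v_sat * tau = 1e7 * 7.9300e-12 = 7.9300e-05 cm
Step 3: L in um = 7.9300e-05 * 1e4 = 0.793 um

0.793


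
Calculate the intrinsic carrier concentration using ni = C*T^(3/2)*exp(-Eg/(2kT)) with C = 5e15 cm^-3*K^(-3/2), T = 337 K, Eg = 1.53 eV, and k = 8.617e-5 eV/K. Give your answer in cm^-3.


Step 1: Compute kT = 8.617e-5 * 337 = 0.02903929 eV
Step 2: Exponent = -Eg/(2kT) = -1.53/(2*0.02903929) = -26.34362
Step 3: T^(3/2) = 337^1.5 = 6186.50
Step 4: ni = 5e15 * 6186.50 * exp(-26.34362) = 1.12e+08 cm^-3

1.12e+08


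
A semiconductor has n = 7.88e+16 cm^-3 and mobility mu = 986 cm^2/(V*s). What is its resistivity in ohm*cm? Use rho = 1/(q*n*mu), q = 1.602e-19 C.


Step 1: sigma = q * n * mu = 1.602e-19 * 7.88e+16 * 986 = 1.24470e+01 S/cm
Step 2: rho = 1 / sigma = 1 / 1.24470e+01 = 0.08034 ohm*cm

0.08034


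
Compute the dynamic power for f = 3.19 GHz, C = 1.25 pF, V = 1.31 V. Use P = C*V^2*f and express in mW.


Step 1: V^2 = 1.31^2 = 1.7161 V^2
Step 2: P = C*V^2*f = 1.25e-12 F * 1.7161 * 3.19e9 Hz
Step 3: P = 6.84294875e-03 W
Step 4: P = 6.843 mW

6.843


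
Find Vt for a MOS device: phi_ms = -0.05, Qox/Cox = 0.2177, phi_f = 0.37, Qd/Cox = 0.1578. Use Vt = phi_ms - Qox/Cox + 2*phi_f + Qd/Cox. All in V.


Step 1: Vt = phi_ms - Qox/Cox + 2*phi_f + Qd/Cox
Step 2: Vt = -0.05 - 0.2177 + 2*0.37 + 0.1578
Step 3: Vt = -0.05 - 0.2177 + 0.74 + 0.1578
Step 4: Vt = 0.6301 V

0.6301


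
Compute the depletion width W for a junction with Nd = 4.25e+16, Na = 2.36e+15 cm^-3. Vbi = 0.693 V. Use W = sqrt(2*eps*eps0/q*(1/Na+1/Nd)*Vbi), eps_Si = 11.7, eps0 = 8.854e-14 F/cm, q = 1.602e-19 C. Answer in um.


Step 1: 1/Na + 1/Nd = 1/2.36e+15 + 1/4.25e+16 = 4.47258e-16
Step 2: 2*eps*eps0/q = 2*11.7*8.854e-14/1.602e-19 = 1.293281e+07
Step 3: W^2 = 1.293281e+07 * 4.47258e-16 * 0.693 = 4.00852e-09
Step 4: W = sqrt(4.00852e-09) = 6.331e-05 cm = 0.6331 um

0.6331


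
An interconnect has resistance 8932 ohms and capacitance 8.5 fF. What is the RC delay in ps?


Step 1: tau = R * C
Step 2: tau = 8932 * 8.5 fF = 8932 * 8.5e-15 F
Step 3: tau = 7.5922e-11 s = 75.922 ps

75.922


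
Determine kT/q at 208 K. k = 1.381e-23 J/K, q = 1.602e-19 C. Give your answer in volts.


Step 1: kT = 1.381e-23 * 208 = 2.87248e-21 J
Step 2: Vt = kT/q = 2.87248e-21 / 1.602e-19
Step 3: Vt = 0.01793 V

0.01793


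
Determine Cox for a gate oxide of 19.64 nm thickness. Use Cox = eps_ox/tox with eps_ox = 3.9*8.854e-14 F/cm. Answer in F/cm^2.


Step 1: eps_ox = 3.9 * 8.854e-14 = 3.45306e-13 F/cm
Step 2: tox in cm = 19.64 nm * 1e-7 = 1.9640e-06 cm
Step 3: Cox = 3.45306e-13 / 1.9640e-06 = 1.76e-07 F/cm^2

1.76e-07


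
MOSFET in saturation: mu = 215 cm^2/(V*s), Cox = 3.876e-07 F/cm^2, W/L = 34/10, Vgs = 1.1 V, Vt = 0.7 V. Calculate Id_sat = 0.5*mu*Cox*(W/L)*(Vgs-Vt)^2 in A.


Step 1: Overdrive voltage Vov = Vgs - Vt = 1.1 - 0.7 = 0.4 V
Step 2: W/L = 34/10 = 3.4
Step 3: Id = 0.5 * 215 * 3.876e-07 * 3.4 * 0.4^2
Step 4: Id = 2.27e-05 A

2.27e-05


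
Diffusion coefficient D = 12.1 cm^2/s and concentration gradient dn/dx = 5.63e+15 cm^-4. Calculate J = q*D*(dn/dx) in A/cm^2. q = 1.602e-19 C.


Step 1: J = q * D * (dn/dx)
Step 2: J = 1.602e-19 * 12.1 * 5.63e+15
Step 3: J = 1.09e-02 A/cm^2

1.09e-02


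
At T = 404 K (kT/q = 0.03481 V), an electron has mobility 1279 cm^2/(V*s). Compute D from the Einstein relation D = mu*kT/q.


Step 1: D = mu * (kT/q)
Step 2: D = 1279 * 0.03481
Step 3: D = 44.52 cm^2/s

44.52


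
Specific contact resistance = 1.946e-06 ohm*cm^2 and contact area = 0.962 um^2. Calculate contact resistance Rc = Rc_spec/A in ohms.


Step 1: Convert area to cm^2: 0.962 um^2 = 9.6200e-09 cm^2
Step 2: Rc = Rc_spec / A = 1.946e-06 / 9.6200e-09
Step 3: Rc = 2.02e+02 ohms

2.02e+02


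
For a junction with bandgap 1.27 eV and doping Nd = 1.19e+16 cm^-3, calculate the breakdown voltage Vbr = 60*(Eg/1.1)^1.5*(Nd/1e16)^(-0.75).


Step 1: Eg/1.1 = 1.27/1.1 = 1.154545
Step 2: (Eg/1.1)^1.5 = 1.154545^1.5 = 1.240556
Step 3: (Nd/1e16)^(-0.75) = (1.19)^(-0.75) = 0.877687
Step 4: Vbr = 60 * 1.240556 * 0.877687 = 65.3 V

65.3


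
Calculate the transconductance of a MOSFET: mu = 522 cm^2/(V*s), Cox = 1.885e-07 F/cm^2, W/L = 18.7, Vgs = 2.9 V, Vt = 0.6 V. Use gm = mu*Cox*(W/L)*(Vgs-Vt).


Step 1: Vov = Vgs - Vt = 2.9 - 0.6 = 2.3 V
Step 2: gm = mu * Cox * (W/L) * Vov
Step 3: gm = 522 * 1.885e-07 * 18.7 * 2.3 = 4.23e-03 S

4.23e-03


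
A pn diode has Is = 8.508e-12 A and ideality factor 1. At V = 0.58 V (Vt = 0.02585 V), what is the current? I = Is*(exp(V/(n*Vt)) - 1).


Step 1: V/(n*Vt) = 0.58/(1*0.02585) = 22.4371
Step 2: exp(22.4371) = 5.5502e+09
Step 3: I = 8.508e-12 * (5.5502e+09 - 1) = 4.72e-02 A

4.72e-02


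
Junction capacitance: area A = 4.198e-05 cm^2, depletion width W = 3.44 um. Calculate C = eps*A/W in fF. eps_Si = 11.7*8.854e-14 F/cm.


Step 1: eps_Si = 11.7 * 8.854e-14 = 1.035918e-12 F/cm
Step 2: W in cm = 3.44 * 1e-4 = 3.44e-04 cm
Step 3: C = 1.035918e-12 * 4.198e-05 / 3.44e-04 = 1.264181e-13 F
Step 4: C = 126.42 fF

126.42


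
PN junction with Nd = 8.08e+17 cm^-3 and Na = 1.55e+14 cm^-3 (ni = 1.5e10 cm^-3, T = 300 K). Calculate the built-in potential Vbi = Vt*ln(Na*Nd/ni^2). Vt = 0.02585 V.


Step 1: Compute Na*Nd/ni^2 = 1.55e+14 * 8.08e+17 / (1.5e10)^2 = 5.5662e+11
Step 2: ln(5.5662e+11) = 27.0451
Step 3: Vbi = 0.02585 * 27.0451 = 0.699 V

0.699


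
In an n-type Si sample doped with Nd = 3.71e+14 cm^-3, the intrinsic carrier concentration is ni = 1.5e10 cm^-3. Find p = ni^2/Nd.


Step 1: Since Nd >> ni, n ≈ Nd = 3.71e+14 cm^-3
Step 2: p = ni^2 / n = (1.5e10)^2 / 3.71e+14
Step 3: p = 2.25e20 / 3.71e+14 = 6.06e+05 cm^-3

6.06e+05


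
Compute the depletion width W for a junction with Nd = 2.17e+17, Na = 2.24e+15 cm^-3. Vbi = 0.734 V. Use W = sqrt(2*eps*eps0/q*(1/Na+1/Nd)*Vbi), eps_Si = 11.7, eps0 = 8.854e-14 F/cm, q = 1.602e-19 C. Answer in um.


Step 1: 1/Na + 1/Nd = 1/2.24e+15 + 1/2.17e+17 = 4.51037e-16
Step 2: 2*eps*eps0/q = 2*11.7*8.854e-14/1.602e-19 = 1.293281e+07
Step 3: W^2 = 1.293281e+07 * 4.51037e-16 * 0.734 = 4.28155e-09
Step 4: W = sqrt(4.28155e-09) = 6.543e-05 cm = 0.6543 um

0.6543


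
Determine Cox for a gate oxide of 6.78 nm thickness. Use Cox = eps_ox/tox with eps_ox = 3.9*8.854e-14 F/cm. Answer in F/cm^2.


Step 1: eps_ox = 3.9 * 8.854e-14 = 3.45306e-13 F/cm
Step 2: tox in cm = 6.78 nm * 1e-7 = 6.7800e-07 cm
Step 3: Cox = 3.45306e-13 / 6.7800e-07 = 5.09e-07 F/cm^2

5.09e-07


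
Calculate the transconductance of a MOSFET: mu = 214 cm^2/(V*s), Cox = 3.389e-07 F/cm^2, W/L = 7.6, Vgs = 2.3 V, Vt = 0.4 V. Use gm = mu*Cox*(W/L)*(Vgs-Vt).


Step 1: Vov = Vgs - Vt = 2.3 - 0.4 = 1.9 V
Step 2: gm = mu * Cox * (W/L) * Vov
Step 3: gm = 214 * 3.389e-07 * 7.6 * 1.9 = 1.05e-03 S

1.05e-03


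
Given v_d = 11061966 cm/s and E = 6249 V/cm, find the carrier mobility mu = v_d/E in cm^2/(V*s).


Step 1: mu = v_d / E
Step 2: mu = 11061966 / 6249
Step 3: mu = 1770.2 cm^2/(V*s)

1770.2


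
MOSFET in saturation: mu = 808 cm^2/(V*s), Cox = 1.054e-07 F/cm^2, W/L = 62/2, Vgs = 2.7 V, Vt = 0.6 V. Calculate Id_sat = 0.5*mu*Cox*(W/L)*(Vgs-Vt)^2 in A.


Step 1: Overdrive voltage Vov = Vgs - Vt = 2.7 - 0.6 = 2.1 V
Step 2: W/L = 62/2 = 31
Step 3: Id = 0.5 * 808 * 1.054e-07 * 31 * 2.1^2
Step 4: Id = 5.82e-03 A

5.82e-03


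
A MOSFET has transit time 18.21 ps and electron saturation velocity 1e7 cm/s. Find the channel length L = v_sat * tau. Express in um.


Step 1: tau in seconds = 18.21 ps * 1e-12 = 1.8210e-11 s
Step 2: L = v_sat * tau = 1e7 * 1.8210e-11 = 1.8210e-04 cm
Step 3: L in um = 1.8210e-04 * 1e4 = 1.821 um

1.821


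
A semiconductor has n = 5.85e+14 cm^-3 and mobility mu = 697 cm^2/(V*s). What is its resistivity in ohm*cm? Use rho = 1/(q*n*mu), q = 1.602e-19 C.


Step 1: sigma = q * n * mu = 1.602e-19 * 5.85e+14 * 697 = 6.53207e-02 S/cm
Step 2: rho = 1 / sigma = 1 / 6.53207e-02 = 15.31 ohm*cm

15.31


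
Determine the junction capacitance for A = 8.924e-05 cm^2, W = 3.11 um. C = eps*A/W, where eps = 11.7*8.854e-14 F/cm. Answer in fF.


Step 1: eps_Si = 11.7 * 8.854e-14 = 1.035918e-12 F/cm
Step 2: W in cm = 3.11 * 1e-4 = 3.11e-04 cm
Step 3: C = 1.035918e-12 * 8.924e-05 / 3.11e-04 = 2.972518e-13 F
Step 4: C = 297.25 fF

297.25


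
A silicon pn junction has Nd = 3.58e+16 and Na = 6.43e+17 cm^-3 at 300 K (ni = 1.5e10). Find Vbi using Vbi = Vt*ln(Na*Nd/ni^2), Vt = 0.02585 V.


Step 1: Compute Na*Nd/ni^2 = 6.43e+17 * 3.58e+16 / (1.5e10)^2 = 1.0231e+14
Step 2: ln(1.0231e+14) = 32.2590
Step 3: Vbi = 0.02585 * 32.2590 = 0.834 V

0.834


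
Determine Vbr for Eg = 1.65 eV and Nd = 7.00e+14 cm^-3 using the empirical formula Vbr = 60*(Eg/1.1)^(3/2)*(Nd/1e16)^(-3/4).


Step 1: Eg/1.1 = 1.65/1.1 = 1.500000
Step 2: (Eg/1.1)^1.5 = 1.500000^1.5 = 1.837117
Step 3: (Nd/1e16)^(-0.75) = (0.07)^(-0.75) = 7.348124
Step 4: Vbr = 60 * 1.837117 * 7.348124 = 810.0 V

810.0


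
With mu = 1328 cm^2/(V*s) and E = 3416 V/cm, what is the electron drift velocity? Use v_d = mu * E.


Step 1: v_d = mu * E
Step 2: v_d = 1328 * 3416 = 4536448
Step 3: v_d = 4.54e+06 cm/s

4.54e+06


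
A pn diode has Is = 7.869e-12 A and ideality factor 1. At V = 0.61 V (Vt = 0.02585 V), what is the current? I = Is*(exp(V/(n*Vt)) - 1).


Step 1: V/(n*Vt) = 0.61/(1*0.02585) = 23.5977
Step 2: exp(23.5977) = 1.7715e+10
Step 3: I = 7.869e-12 * (1.7715e+10 - 1) = 1.39e-01 A

1.39e-01


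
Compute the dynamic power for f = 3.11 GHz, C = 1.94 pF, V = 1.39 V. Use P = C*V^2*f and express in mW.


Step 1: V^2 = 1.39^2 = 1.9321 V^2
Step 2: P = C*V^2*f = 1.94e-12 F * 1.9321 * 3.11e9 Hz
Step 3: P = 1.165713214e-02 W
Step 4: P = 11.657 mW

11.657


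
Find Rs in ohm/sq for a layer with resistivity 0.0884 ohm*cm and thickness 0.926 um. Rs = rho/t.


Step 1: Convert thickness to cm: t = 0.926 um = 9.2600e-05 cm
Step 2: Rs = rho / t = 0.0884 / 9.2600e-05
Step 3: Rs = 954.6 ohm/sq

954.6


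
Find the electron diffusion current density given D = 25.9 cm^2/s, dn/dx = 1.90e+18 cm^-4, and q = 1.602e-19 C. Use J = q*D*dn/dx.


Step 1: J = q * D * (dn/dx)
Step 2: J = 1.602e-19 * 25.9 * 1.90e+18
Step 3: J = 7.88e+00 A/cm^2

7.88e+00


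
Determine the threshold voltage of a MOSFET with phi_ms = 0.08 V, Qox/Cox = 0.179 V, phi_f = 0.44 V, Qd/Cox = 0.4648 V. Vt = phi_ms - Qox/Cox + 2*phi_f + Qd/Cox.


Step 1: Vt = phi_ms - Qox/Cox + 2*phi_f + Qd/Cox
Step 2: Vt = 0.08 - 0.179 + 2*0.44 + 0.4648
Step 3: Vt = 0.08 - 0.179 + 0.88 + 0.4648
Step 4: Vt = 1.2458 V

1.2458


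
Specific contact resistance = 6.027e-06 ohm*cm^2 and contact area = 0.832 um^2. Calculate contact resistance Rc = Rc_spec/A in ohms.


Step 1: Convert area to cm^2: 0.832 um^2 = 8.3200e-09 cm^2
Step 2: Rc = Rc_spec / A = 6.027e-06 / 8.3200e-09
Step 3: Rc = 7.24e+02 ohms

7.24e+02


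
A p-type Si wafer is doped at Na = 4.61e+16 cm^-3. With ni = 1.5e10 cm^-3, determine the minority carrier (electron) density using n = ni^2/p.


Step 1: Majority hole concentration p ≈ Na = 4.61e+16 cm^-3
Step 2: n = ni^2 / Na = (1.5e10)^2 / 4.61e+16
Step 3: n = 4.88e+03 cm^-3

4.88e+03


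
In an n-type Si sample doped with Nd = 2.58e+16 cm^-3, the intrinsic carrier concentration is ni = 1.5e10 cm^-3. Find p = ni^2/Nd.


Step 1: Since Nd >> ni, n ≈ Nd = 2.58e+16 cm^-3
Step 2: p = ni^2 / n = (1.5e10)^2 / 2.58e+16
Step 3: p = 2.25e20 / 2.58e+16 = 8.72e+03 cm^-3

8.72e+03


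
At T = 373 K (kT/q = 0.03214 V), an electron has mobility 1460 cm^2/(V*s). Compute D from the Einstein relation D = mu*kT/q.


Step 1: D = mu * (kT/q)
Step 2: D = 1460 * 0.03214
Step 3: D = 46.92 cm^2/s

46.92


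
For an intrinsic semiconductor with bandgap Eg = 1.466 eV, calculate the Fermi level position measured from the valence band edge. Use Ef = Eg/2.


Step 1: For an intrinsic semiconductor, the Fermi level sits at midgap.
Step 2: Ef = Eg / 2 = 1.466 / 2 = 0.733 eV

0.733


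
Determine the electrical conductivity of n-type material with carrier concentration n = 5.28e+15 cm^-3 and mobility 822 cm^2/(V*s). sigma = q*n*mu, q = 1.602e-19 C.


Step 1: sigma = q * n * mu
Step 2: sigma = 1.602e-19 * 5.28e+15 * 822
Step 3: sigma = 6.953e-01 S/cm

6.953e-01


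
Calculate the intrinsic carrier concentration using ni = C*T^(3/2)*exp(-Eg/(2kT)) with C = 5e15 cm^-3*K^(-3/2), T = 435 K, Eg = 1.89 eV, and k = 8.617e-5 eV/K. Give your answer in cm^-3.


Step 1: Compute kT = 8.617e-5 * 435 = 0.03748395 eV
Step 2: Exponent = -Eg/(2kT) = -1.89/(2*0.03748395) = -25.21079
Step 3: T^(3/2) = 435^1.5 = 9072.64
Step 4: ni = 5e15 * 9072.64 * exp(-25.21079) = 5.10e+08 cm^-3

5.10e+08


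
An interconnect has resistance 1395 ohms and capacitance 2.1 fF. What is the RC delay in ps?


Step 1: tau = R * C
Step 2: tau = 1395 * 2.1 fF = 1395 * 2.1e-15 F
Step 3: tau = 2.9295e-12 s = 2.9295 ps

2.9295


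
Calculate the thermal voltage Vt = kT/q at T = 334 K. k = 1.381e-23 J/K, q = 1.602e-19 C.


Step 1: kT = 1.381e-23 * 334 = 4.61254e-21 J
Step 2: Vt = kT/q = 4.61254e-21 / 1.602e-19
Step 3: Vt = 0.02879 V

0.02879


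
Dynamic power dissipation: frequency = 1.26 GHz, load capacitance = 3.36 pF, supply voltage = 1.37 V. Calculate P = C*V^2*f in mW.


Step 1: V^2 = 1.37^2 = 1.8769 V^2
Step 2: P = C*V^2*f = 3.36e-12 F * 1.8769 * 1.26e9 Hz
Step 3: P = 7.94604384e-03 W
Step 4: P = 7.946 mW

7.946


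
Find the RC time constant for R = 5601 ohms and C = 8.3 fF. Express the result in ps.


Step 1: tau = R * C
Step 2: tau = 5601 * 8.3 fF = 5601 * 8.3e-15 F
Step 3: tau = 4.64883e-11 s = 46.4883 ps

46.4883


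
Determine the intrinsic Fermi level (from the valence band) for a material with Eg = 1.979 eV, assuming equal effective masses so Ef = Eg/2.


Step 1: For an intrinsic semiconductor, the Fermi level sits at midgap.
Step 2: Ef = Eg / 2 = 1.979 / 2 = 0.9895 eV

0.9895


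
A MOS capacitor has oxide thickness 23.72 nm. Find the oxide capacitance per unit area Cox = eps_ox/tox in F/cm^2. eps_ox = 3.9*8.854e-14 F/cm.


Step 1: eps_ox = 3.9 * 8.854e-14 = 3.45306e-13 F/cm
Step 2: tox in cm = 23.72 nm * 1e-7 = 2.3720e-06 cm
Step 3: Cox = 3.45306e-13 / 2.3720e-06 = 1.46e-07 F/cm^2

1.46e-07


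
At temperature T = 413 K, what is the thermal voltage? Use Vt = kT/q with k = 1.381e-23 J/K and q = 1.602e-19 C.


Step 1: kT = 1.381e-23 * 413 = 5.70353e-21 J
Step 2: Vt = kT/q = 5.70353e-21 / 1.602e-19
Step 3: Vt = 0.0356 V

0.0356


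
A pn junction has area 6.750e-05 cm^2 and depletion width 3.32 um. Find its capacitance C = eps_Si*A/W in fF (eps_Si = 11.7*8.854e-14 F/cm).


Step 1: eps_Si = 11.7 * 8.854e-14 = 1.035918e-12 F/cm
Step 2: W in cm = 3.32 * 1e-4 = 3.32e-04 cm
Step 3: C = 1.035918e-12 * 6.750e-05 / 3.32e-04 = 2.106159e-13 F
Step 4: C = 210.62 fF

210.62


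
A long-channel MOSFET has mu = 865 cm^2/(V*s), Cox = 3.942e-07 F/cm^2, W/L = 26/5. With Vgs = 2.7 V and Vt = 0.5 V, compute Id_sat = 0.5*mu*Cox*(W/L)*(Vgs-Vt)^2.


Step 1: Overdrive voltage Vov = Vgs - Vt = 2.7 - 0.5 = 2.2 V
Step 2: W/L = 26/5 = 5.2
Step 3: Id = 0.5 * 865 * 3.942e-07 * 5.2 * 2.2^2
Step 4: Id = 4.29e-03 A

4.29e-03


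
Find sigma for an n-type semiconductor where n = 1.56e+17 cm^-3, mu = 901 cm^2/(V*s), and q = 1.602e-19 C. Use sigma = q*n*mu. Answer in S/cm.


Step 1: sigma = q * n * mu
Step 2: sigma = 1.602e-19 * 1.56e+17 * 901
Step 3: sigma = 2.252e+01 S/cm

2.252e+01


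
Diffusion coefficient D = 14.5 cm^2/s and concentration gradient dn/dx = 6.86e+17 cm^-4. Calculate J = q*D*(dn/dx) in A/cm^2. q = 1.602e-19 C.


Step 1: J = q * D * (dn/dx)
Step 2: J = 1.602e-19 * 14.5 * 6.86e+17
Step 3: J = 1.59e+00 A/cm^2

1.59e+00


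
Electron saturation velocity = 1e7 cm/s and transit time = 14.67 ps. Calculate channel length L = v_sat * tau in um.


Step 1: tau in seconds = 14.67 ps * 1e-12 = 1.4670e-11 s
Step 2: L = v_sat * tau = 1e7 * 1.4670e-11 = 1.4670e-04 cm
Step 3: L in um = 1.4670e-04 * 1e4 = 1.467 um

1.467


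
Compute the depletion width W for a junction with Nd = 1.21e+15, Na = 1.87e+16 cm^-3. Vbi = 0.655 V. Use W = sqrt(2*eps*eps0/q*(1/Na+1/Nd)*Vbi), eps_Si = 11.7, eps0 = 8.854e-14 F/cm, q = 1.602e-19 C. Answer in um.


Step 1: 1/Na + 1/Nd = 1/1.87e+16 + 1/1.21e+15 = 8.79922e-16
Step 2: 2*eps*eps0/q = 2*11.7*8.854e-14/1.602e-19 = 1.293281e+07
Step 3: W^2 = 1.293281e+07 * 8.79922e-16 * 0.655 = 7.45381e-09
Step 4: W = sqrt(7.45381e-09) = 8.634e-05 cm = 0.8634 um

0.8634


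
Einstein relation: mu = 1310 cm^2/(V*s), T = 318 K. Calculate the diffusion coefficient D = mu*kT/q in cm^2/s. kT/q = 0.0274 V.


Step 1: D = mu * (kT/q)
Step 2: D = 1310 * 0.0274
Step 3: D = 35.89 cm^2/s

35.89


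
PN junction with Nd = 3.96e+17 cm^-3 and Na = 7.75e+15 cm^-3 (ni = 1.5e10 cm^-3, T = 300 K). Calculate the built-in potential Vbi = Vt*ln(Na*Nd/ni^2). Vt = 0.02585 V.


Step 1: Compute Na*Nd/ni^2 = 7.75e+15 * 3.96e+17 / (1.5e10)^2 = 1.3640e+13
Step 2: ln(1.3640e+13) = 30.2440
Step 3: Vbi = 0.02585 * 30.2440 = 0.782 V

0.782


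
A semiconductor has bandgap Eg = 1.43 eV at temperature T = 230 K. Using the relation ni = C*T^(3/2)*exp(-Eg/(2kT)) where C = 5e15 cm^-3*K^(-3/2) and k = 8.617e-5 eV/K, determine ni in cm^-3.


Step 1: Compute kT = 8.617e-5 * 230 = 0.0198191 eV
Step 2: Exponent = -Eg/(2kT) = -1.43/(2*0.0198191) = -36.07631
Step 3: T^(3/2) = 230^1.5 = 3488.12
Step 4: ni = 5e15 * 3488.12 * exp(-36.07631) = 3.75e+03 cm^-3

3.75e+03


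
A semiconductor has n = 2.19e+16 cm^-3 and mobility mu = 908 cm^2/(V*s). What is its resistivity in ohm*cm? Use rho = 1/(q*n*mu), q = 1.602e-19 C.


Step 1: sigma = q * n * mu = 1.602e-19 * 2.19e+16 * 908 = 3.18561e+00 S/cm
Step 2: rho = 1 / sigma = 1 / 3.18561e+00 = 0.3139 ohm*cm

0.3139


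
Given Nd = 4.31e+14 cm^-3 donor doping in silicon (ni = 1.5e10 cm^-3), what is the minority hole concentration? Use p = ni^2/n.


Step 1: Since Nd >> ni, n ≈ Nd = 4.31e+14 cm^-3
Step 2: p = ni^2 / n = (1.5e10)^2 / 4.31e+14
Step 3: p = 2.25e20 / 4.31e+14 = 5.22e+05 cm^-3

5.22e+05


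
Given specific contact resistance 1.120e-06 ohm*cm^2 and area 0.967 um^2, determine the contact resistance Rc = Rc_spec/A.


Step 1: Convert area to cm^2: 0.967 um^2 = 9.6700e-09 cm^2
Step 2: Rc = Rc_spec / A = 1.120e-06 / 9.6700e-09
Step 3: Rc = 1.16e+02 ohms

1.16e+02


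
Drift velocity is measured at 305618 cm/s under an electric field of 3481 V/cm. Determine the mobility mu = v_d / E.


Step 1: mu = v_d / E
Step 2: mu = 305618 / 3481
Step 3: mu = 87.8 cm^2/(V*s)

87.8


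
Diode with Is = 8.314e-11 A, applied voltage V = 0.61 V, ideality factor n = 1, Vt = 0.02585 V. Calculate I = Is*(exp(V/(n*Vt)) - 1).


Step 1: V/(n*Vt) = 0.61/(1*0.02585) = 23.5977
Step 2: exp(23.5977) = 1.7715e+10
Step 3: I = 8.314e-11 * (1.7715e+10 - 1) = 1.47e+00 A

1.47e+00


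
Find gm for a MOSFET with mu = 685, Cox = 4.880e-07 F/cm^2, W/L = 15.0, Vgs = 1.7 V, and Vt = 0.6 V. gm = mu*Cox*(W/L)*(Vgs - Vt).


Step 1: Vov = Vgs - Vt = 1.7 - 0.6 = 1.1 V
Step 2: gm = mu * Cox * (W/L) * Vov
Step 3: gm = 685 * 4.880e-07 * 15.0 * 1.1 = 5.52e-03 S

5.52e-03


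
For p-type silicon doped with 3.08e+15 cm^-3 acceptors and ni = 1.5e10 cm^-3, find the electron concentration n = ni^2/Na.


Step 1: Majority hole concentration p ≈ Na = 3.08e+15 cm^-3
Step 2: n = ni^2 / Na = (1.5e10)^2 / 3.08e+15
Step 3: n = 7.31e+04 cm^-3

7.31e+04


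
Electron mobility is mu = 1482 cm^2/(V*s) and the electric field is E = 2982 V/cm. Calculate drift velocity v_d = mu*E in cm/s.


Step 1: v_d = mu * E
Step 2: v_d = 1482 * 2982 = 4419324
Step 3: v_d = 4.42e+06 cm/s

4.42e+06


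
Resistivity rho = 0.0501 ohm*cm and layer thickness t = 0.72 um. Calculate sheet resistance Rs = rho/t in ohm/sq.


Step 1: Convert thickness to cm: t = 0.72 um = 7.2000e-05 cm
Step 2: Rs = rho / t = 0.0501 / 7.2000e-05
Step 3: Rs = 695.8 ohm/sq

695.8


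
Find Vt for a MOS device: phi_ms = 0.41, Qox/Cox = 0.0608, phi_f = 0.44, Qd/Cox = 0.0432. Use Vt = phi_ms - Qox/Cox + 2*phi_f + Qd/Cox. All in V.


Step 1: Vt = phi_ms - Qox/Cox + 2*phi_f + Qd/Cox
Step 2: Vt = 0.41 - 0.0608 + 2*0.44 + 0.0432
Step 3: Vt = 0.41 - 0.0608 + 0.88 + 0.0432
Step 4: Vt = 1.2724 V

1.2724


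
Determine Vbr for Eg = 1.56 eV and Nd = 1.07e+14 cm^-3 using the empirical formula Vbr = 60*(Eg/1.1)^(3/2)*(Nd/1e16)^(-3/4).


Step 1: Eg/1.1 = 1.56/1.1 = 1.418182
Step 2: (Eg/1.1)^1.5 = 1.418182^1.5 = 1.688877
Step 3: (Nd/1e16)^(-0.75) = (0.0107)^(-0.75) = 30.058144
Step 4: Vbr = 60 * 1.688877 * 30.058144 = 3045.9 V

3045.9


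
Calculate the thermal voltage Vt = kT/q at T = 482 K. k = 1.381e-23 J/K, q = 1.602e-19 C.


Step 1: kT = 1.381e-23 * 482 = 6.65642e-21 J
Step 2: Vt = kT/q = 6.65642e-21 / 1.602e-19
Step 3: Vt = 0.04155 V

0.04155


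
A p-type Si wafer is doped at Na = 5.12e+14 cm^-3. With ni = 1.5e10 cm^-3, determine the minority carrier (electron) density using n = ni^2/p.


Step 1: Majority hole concentration p ≈ Na = 5.12e+14 cm^-3
Step 2: n = ni^2 / Na = (1.5e10)^2 / 5.12e+14
Step 3: n = 4.39e+05 cm^-3

4.39e+05


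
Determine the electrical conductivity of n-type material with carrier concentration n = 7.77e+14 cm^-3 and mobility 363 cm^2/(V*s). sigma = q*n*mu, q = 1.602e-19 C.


Step 1: sigma = q * n * mu
Step 2: sigma = 1.602e-19 * 7.77e+14 * 363
Step 3: sigma = 4.518e-02 S/cm

4.518e-02


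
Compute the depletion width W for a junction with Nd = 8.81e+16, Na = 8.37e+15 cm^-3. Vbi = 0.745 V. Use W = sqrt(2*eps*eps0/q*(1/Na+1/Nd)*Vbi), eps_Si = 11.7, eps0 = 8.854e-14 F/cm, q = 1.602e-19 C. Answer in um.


Step 1: 1/Na + 1/Nd = 1/8.37e+15 + 1/8.81e+16 = 1.30825e-16
Step 2: 2*eps*eps0/q = 2*11.7*8.854e-14/1.602e-19 = 1.293281e+07
Step 3: W^2 = 1.293281e+07 * 1.30825e-16 * 0.745 = 1.26049e-09
Step 4: W = sqrt(1.26049e-09) = 3.550e-05 cm = 0.355 um

0.355


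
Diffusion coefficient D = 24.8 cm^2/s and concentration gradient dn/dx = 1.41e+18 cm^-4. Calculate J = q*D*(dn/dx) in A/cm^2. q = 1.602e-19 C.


Step 1: J = q * D * (dn/dx)
Step 2: J = 1.602e-19 * 24.8 * 1.41e+18
Step 3: J = 5.60e+00 A/cm^2

5.60e+00


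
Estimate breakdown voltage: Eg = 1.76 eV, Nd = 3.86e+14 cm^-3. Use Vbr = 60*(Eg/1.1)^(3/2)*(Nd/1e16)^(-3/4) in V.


Step 1: Eg/1.1 = 1.76/1.1 = 1.600000
Step 2: (Eg/1.1)^1.5 = 1.600000^1.5 = 2.023858
Step 3: (Nd/1e16)^(-0.75) = (0.0386)^(-0.75) = 11.483110
Step 4: Vbr = 60 * 2.023858 * 11.483110 = 1394.4 V

1394.4


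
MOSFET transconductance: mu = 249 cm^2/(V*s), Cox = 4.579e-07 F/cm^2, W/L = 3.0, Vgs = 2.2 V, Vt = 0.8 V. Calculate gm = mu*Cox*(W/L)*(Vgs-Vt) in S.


Step 1: Vov = Vgs - Vt = 2.2 - 0.8 = 1.4 V
Step 2: gm = mu * Cox * (W/L) * Vov
Step 3: gm = 249 * 4.579e-07 * 3.0 * 1.4 = 4.79e-04 S

4.79e-04


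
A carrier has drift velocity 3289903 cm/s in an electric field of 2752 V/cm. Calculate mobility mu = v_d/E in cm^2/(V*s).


Step 1: mu = v_d / E
Step 2: mu = 3289903 / 2752
Step 3: mu = 1195.46 cm^2/(V*s)

1195.46


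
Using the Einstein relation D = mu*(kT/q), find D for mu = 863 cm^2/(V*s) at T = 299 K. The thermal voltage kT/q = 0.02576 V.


Step 1: D = mu * (kT/q)
Step 2: D = 863 * 0.02576
Step 3: D = 22.23 cm^2/s

22.23


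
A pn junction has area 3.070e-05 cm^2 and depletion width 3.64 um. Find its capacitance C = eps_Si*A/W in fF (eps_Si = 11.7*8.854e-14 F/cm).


Step 1: eps_Si = 11.7 * 8.854e-14 = 1.035918e-12 F/cm
Step 2: W in cm = 3.64 * 1e-4 = 3.64e-04 cm
Step 3: C = 1.035918e-12 * 3.070e-05 / 3.64e-04 = 8.737001e-14 F
Step 4: C = 87.37 fF

87.37


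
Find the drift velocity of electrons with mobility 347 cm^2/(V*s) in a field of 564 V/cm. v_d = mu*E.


Step 1: v_d = mu * E
Step 2: v_d = 347 * 564 = 195708
Step 3: v_d = 1.96e+05 cm/s

1.96e+05


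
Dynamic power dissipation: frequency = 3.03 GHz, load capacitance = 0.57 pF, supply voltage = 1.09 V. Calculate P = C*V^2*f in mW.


Step 1: V^2 = 1.09^2 = 1.1881 V^2
Step 2: P = C*V^2*f = 0.57e-12 F * 1.1881 * 3.03e9 Hz
Step 3: P = 2.05196751e-03 W
Step 4: P = 2.052 mW

2.052


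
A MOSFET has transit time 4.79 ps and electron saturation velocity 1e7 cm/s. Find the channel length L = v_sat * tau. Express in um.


Step 1: tau in seconds = 4.79 ps * 1e-12 = 4.7900e-12 s
Step 2: L = v_sat * tau = 1e7 * 4.7900e-12 = 4.7900e-05 cm
Step 3: L in um = 4.7900e-05 * 1e4 = 0.479 um

0.479


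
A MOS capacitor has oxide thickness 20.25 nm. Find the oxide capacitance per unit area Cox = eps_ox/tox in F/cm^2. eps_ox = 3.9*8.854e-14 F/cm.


Step 1: eps_ox = 3.9 * 8.854e-14 = 3.45306e-13 F/cm
Step 2: tox in cm = 20.25 nm * 1e-7 = 2.0250e-06 cm
Step 3: Cox = 3.45306e-13 / 2.0250e-06 = 1.71e-07 F/cm^2

1.71e-07


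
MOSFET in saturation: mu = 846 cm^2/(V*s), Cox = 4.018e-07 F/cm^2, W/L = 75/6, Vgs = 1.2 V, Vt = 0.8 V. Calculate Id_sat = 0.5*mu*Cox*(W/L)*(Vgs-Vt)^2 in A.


Step 1: Overdrive voltage Vov = Vgs - Vt = 1.2 - 0.8 = 0.4 V
Step 2: W/L = 75/6 = 12.5
Step 3: Id = 0.5 * 846 * 4.018e-07 * 12.5 * 0.4^2
Step 4: Id = 3.40e-04 A

3.40e-04


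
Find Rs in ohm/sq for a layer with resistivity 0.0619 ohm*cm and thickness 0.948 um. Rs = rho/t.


Step 1: Convert thickness to cm: t = 0.948 um = 9.4800e-05 cm
Step 2: Rs = rho / t = 0.0619 / 9.4800e-05
Step 3: Rs = 653.0 ohm/sq

653.0


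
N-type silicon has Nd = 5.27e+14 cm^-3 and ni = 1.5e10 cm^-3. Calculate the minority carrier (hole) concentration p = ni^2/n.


Step 1: Since Nd >> ni, n ≈ Nd = 5.27e+14 cm^-3
Step 2: p = ni^2 / n = (1.5e10)^2 / 5.27e+14
Step 3: p = 2.25e20 / 5.27e+14 = 4.27e+05 cm^-3

4.27e+05


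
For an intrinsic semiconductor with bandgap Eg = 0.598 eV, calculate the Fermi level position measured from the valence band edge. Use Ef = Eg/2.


Step 1: For an intrinsic semiconductor, the Fermi level sits at midgap.
Step 2: Ef = Eg / 2 = 0.598 / 2 = 0.299 eV

0.299


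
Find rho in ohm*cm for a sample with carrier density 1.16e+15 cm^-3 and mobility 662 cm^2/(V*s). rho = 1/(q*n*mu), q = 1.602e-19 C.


Step 1: sigma = q * n * mu = 1.602e-19 * 1.16e+15 * 662 = 1.23021e-01 S/cm
Step 2: rho = 1 / sigma = 1 / 1.23021e-01 = 8.129 ohm*cm

8.129


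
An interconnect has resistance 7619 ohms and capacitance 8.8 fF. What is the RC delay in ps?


Step 1: tau = R * C
Step 2: tau = 7619 * 8.8 fF = 7619 * 8.8e-15 F
Step 3: tau = 6.70472e-11 s = 67.0472 ps

67.0472


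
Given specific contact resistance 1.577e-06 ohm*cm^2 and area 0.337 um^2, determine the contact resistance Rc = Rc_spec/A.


Step 1: Convert area to cm^2: 0.337 um^2 = 3.3700e-09 cm^2
Step 2: Rc = Rc_spec / A = 1.577e-06 / 3.3700e-09
Step 3: Rc = 4.68e+02 ohms

4.68e+02


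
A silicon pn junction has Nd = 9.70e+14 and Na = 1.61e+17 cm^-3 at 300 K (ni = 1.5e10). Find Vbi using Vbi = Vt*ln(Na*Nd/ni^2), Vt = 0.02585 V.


Step 1: Compute Na*Nd/ni^2 = 1.61e+17 * 9.70e+14 / (1.5e10)^2 = 6.9409e+11
Step 2: ln(6.9409e+11) = 27.2659
Step 3: Vbi = 0.02585 * 27.2659 = 0.705 V

0.705


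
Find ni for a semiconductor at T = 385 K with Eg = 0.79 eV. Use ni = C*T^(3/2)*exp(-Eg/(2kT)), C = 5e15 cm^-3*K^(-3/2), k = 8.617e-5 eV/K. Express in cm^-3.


Step 1: Compute kT = 8.617e-5 * 385 = 0.03317545 eV
Step 2: Exponent = -Eg/(2kT) = -0.79/(2*0.03317545) = -11.90639
Step 3: T^(3/2) = 385^1.5 = 7554.25
Step 4: ni = 5e15 * 7554.25 * exp(-11.90639) = 2.55e+14 cm^-3

2.55e+14


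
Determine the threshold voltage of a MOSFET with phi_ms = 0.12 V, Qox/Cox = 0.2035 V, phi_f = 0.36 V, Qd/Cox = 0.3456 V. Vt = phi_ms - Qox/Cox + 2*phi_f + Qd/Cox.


Step 1: Vt = phi_ms - Qox/Cox + 2*phi_f + Qd/Cox
Step 2: Vt = 0.12 - 0.2035 + 2*0.36 + 0.3456
Step 3: Vt = 0.12 - 0.2035 + 0.72 + 0.3456
Step 4: Vt = 0.9821 V

0.9821


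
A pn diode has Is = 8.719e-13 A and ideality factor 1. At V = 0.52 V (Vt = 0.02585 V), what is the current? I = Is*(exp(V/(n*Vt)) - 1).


Step 1: V/(n*Vt) = 0.52/(1*0.02585) = 20.1161
Step 2: exp(20.1161) = 5.4489e+08
Step 3: I = 8.719e-13 * (5.4489e+08 - 1) = 4.75e-04 A

4.75e-04


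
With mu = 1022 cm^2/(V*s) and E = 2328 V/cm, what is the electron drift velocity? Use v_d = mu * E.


Step 1: v_d = mu * E
Step 2: v_d = 1022 * 2328 = 2379216
Step 3: v_d = 2.38e+06 cm/s

2.38e+06


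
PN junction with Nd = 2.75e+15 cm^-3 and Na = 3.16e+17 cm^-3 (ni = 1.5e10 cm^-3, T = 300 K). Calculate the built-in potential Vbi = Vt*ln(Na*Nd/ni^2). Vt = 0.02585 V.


Step 1: Compute Na*Nd/ni^2 = 3.16e+17 * 2.75e+15 / (1.5e10)^2 = 3.8622e+12
Step 2: ln(3.8622e+12) = 28.9823
Step 3: Vbi = 0.02585 * 28.9823 = 0.749 V

0.749


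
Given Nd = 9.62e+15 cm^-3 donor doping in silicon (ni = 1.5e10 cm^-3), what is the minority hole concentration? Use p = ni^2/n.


Step 1: Since Nd >> ni, n ≈ Nd = 9.62e+15 cm^-3
Step 2: p = ni^2 / n = (1.5e10)^2 / 9.62e+15
Step 3: p = 2.25e20 / 9.62e+15 = 2.34e+04 cm^-3

2.34e+04


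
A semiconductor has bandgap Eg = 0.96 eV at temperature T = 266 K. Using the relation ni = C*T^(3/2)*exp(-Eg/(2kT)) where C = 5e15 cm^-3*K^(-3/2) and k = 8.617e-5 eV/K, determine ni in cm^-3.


Step 1: Compute kT = 8.617e-5 * 266 = 0.02292122 eV
Step 2: Exponent = -Eg/(2kT) = -0.96/(2*0.02292122) = -20.94129
Step 3: T^(3/2) = 266^1.5 = 4338.33
Step 4: ni = 5e15 * 4338.33 * exp(-20.94129) = 1.74e+10 cm^-3

1.74e+10


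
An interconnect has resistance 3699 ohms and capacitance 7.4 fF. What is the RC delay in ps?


Step 1: tau = R * C
Step 2: tau = 3699 * 7.4 fF = 3699 * 7.4e-15 F
Step 3: tau = 2.73726e-11 s = 27.3726 ps

27.3726


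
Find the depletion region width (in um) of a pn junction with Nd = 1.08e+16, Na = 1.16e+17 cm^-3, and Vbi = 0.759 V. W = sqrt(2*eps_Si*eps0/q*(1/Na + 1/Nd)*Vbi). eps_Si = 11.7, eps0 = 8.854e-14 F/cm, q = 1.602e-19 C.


Step 1: 1/Na + 1/Nd = 1/1.16e+17 + 1/1.08e+16 = 1.01213e-16
Step 2: 2*eps*eps0/q = 2*11.7*8.854e-14/1.602e-19 = 1.293281e+07
Step 3: W^2 = 1.293281e+07 * 1.01213e-16 * 0.759 = 9.93507e-10
Step 4: W = sqrt(9.93507e-10) = 3.152e-05 cm = 0.3152 um

0.3152


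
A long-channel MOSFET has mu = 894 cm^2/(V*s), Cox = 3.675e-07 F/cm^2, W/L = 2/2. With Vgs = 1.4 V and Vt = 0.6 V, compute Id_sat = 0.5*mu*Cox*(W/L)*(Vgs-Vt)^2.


Step 1: Overdrive voltage Vov = Vgs - Vt = 1.4 - 0.6 = 0.8 V
Step 2: W/L = 2/2 = 1
Step 3: Id = 0.5 * 894 * 3.675e-07 * 1 * 0.8^2
Step 4: Id = 1.05e-04 A

1.05e-04
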